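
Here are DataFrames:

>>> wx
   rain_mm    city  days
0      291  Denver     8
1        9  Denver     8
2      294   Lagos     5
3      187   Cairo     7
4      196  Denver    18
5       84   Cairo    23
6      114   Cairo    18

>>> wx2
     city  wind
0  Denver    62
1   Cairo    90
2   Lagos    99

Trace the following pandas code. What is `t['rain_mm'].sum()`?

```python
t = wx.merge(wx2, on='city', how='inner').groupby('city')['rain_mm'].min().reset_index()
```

merge on 'city' (how='inner') → 7 rows:
   rain_mm    city  days  wind
0      291  Denver     8    62
1        9  Denver     8    62
2      294   Lagos     5    99
3      187   Cairo     7    90
4      196  Denver    18    62
5       84   Cairo    23    90
6      114   Cairo    18    90
group by city, min of rain_mm:
city
Cairo      84
Denver      9
Lagos     294
Name: rain_mm, dtype: int64
reset_index():
     city  rain_mm
0   Cairo       84
1  Denver        9
2   Lagos      294
Then the sum of column 'rain_mm': 387

387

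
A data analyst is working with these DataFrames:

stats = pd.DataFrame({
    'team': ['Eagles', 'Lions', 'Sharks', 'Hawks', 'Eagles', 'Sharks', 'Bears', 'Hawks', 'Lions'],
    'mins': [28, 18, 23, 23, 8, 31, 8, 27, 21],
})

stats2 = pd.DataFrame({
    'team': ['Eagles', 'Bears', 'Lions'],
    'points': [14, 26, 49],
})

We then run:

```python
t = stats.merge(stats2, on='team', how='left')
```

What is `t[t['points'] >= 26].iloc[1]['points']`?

merge on 'team' (how='left') → 9 rows:
     team  mins  points
0  Eagles    28    14.0
1   Lions    18    49.0
2  Sharks    23     NaN
3   Hawks    23     NaN
4  Eagles     8    14.0
5  Sharks    31     NaN
6   Bears     8    26.0
7   Hawks    27     NaN
8   Lions    21    49.0
filter rows where points >= 26:
    team  mins  points
1  Lions    18    49.0
6  Bears     8    26.0
8  Lions    21    49.0
Hence 26.0.

26.0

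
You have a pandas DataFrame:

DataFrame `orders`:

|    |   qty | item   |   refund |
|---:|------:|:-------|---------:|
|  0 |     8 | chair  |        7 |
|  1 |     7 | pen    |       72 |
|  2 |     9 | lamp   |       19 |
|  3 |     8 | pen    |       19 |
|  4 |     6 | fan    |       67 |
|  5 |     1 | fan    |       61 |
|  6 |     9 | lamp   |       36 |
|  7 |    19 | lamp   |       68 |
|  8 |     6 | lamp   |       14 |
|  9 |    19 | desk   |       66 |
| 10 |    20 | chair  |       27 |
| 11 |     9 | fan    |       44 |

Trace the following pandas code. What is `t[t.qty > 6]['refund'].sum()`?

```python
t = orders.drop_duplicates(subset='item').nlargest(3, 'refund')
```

138

drop duplicate item (keep=first):
   qty   item  refund
0    8  chair       7
1    7    pen      72
2    9   lamp      19
4    6    fan      67
9   19   desk      66
take 3 rows with largest refund:
   qty  item  refund
1    7   pen      72
4    6   fan      67
9   19  desk      66
filter rows where qty > 6:
   qty  item  refund
1    7   pen      72
9   19  desk      66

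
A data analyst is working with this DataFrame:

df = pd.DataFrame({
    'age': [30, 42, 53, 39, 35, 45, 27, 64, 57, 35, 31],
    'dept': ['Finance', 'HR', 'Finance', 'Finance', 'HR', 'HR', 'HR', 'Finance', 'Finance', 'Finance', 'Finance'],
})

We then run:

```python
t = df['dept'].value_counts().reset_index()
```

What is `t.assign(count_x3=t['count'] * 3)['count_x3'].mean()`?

value_counts of dept:
dept
Finance    7
HR         4
Name: count, dtype: int64
reset_index():
      dept  count
0  Finance      7
1       HR      4
add column count_x3 = t['count'] * 3:
      dept  count  count_x3
0  Finance      7        21
1       HR      4        12

16.5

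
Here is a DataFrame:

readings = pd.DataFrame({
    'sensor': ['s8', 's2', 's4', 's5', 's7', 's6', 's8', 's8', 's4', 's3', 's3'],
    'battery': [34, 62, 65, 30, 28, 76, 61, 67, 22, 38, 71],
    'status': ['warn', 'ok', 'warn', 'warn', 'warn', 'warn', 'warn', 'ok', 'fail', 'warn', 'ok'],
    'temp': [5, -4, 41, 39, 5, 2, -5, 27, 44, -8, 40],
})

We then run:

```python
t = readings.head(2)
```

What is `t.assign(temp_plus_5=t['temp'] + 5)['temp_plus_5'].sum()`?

take first 2 rows:
  sensor  battery status  temp
0     s8       34   warn     5
1     s2       62     ok    -4
add column temp_plus_5 = t['temp'] + 5:
  sensor  battery status  temp  temp_plus_5
0     s8       34   warn     5           10
1     s2       62     ok    -4            1
The sum of column 'temp_plus_5' is 11.

11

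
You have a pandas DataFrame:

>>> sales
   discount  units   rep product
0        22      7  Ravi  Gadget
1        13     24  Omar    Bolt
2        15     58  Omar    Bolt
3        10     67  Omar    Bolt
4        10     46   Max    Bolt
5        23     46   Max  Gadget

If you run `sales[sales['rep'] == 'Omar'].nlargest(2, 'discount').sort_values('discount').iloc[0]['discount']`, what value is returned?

13

filter rows where rep == 'Omar':
   discount  units   rep product
1        13     24  Omar    Bolt
2        15     58  Omar    Bolt
3        10     67  Omar    Bolt
take 2 rows with largest discount:
   discount  units   rep product
2        15     58  Omar    Bolt
1        13     24  Omar    Bolt
sort by discount:
   discount  units   rep product
1        13     24  Omar    Bolt
2        15     58  Omar    Bolt
Then the value at position 0, column 'discount': 13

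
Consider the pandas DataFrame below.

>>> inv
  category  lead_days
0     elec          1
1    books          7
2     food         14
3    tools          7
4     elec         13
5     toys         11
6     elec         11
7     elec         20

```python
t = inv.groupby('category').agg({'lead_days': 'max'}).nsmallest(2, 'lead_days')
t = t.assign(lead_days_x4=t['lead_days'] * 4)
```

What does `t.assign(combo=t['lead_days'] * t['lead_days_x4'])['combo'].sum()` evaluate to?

392

group by category, max of lead_days:
          lead_days
category           
books             7
elec             20
food             14
tools             7
toys             11
take 2 rows with smallest lead_days:
          lead_days
category           
books             7
tools             7
add column lead_days_x4 = t['lead_days'] * 4:
          lead_days  lead_days_x4
category                         
books             7            28
tools             7            28
add column combo = t['lead_days'] * t['lead_days_x4']:
          lead_days  lead_days_x4  combo
category                                
books             7            28    196
tools             7            28    196
Finally, sum of column 'combo' = 392.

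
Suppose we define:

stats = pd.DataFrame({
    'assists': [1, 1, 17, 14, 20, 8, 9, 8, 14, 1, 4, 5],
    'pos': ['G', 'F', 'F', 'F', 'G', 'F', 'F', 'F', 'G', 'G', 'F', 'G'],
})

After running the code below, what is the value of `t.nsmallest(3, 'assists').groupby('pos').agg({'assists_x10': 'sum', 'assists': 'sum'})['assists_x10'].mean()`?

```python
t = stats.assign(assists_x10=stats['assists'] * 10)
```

add column assists_x10 = stats['assists'] * 10:
    assists pos  assists_x10
0         1   G           10
1         1   F           10
2        17   F          170
3        14   F          140
4        20   G          200
5         8   F           80
6         9   F           90
7         8   F           80
8        14   G          140
9         1   G           10
10        4   F           40
11        5   G           50
take 3 rows with smallest assists:
   assists pos  assists_x10
0        1   G           10
1        1   F           10
9        1   G           10
group by pos: sum(assists_x10), sum(assists):
     assists_x10  assists
pos                      
F             10        1
G             20        2
Hence 15.0.

15.0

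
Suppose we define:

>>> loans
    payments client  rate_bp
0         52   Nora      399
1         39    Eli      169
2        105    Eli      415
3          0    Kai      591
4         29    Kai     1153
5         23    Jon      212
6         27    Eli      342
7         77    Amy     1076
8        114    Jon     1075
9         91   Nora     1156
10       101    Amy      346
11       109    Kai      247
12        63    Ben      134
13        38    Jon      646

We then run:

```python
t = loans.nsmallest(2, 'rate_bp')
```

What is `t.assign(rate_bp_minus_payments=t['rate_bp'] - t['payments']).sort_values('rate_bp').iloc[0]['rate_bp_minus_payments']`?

take 2 rows with smallest rate_bp:
    payments client  rate_bp
12        63    Ben      134
1         39    Eli      169
add column rate_bp_minus_payments = t['rate_bp'] - t['payments']:
    payments client  rate_bp  rate_bp_minus_payments
12        63    Ben      134                      71
1         39    Eli      169                     130
sort by rate_bp:
    payments client  rate_bp  rate_bp_minus_payments
12        63    Ben      134                      71
1         39    Eli      169                     130

71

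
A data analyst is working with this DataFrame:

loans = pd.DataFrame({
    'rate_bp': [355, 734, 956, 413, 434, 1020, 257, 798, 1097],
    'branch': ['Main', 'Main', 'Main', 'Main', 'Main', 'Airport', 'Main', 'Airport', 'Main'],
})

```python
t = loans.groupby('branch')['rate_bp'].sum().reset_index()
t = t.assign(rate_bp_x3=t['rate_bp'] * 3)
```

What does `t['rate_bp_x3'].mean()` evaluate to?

group by branch, sum of rate_bp:
branch
Airport    1818
Main       4246
Name: rate_bp, dtype: int64
reset_index():
    branch  rate_bp
0  Airport     1818
1     Main     4246
add column rate_bp_x3 = t['rate_bp'] * 3:
    branch  rate_bp  rate_bp_x3
0  Airport     1818        5454
1     Main     4246       12738

9096.0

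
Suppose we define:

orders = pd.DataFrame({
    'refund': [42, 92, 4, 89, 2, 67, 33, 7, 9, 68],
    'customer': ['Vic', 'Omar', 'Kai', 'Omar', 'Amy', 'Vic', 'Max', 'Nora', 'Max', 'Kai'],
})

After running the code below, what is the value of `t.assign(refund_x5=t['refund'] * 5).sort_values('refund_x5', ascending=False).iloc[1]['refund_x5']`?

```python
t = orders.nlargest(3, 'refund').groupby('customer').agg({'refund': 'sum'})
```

take 3 rows with largest refund:
   refund customer
1      92     Omar
3      89     Omar
9      68      Kai
group by customer, sum of refund:
          refund
customer        
Kai           68
Omar         181
add column refund_x5 = t['refund'] * 5:
          refund  refund_x5
customer                   
Kai           68        340
Omar         181        905
sort by refund_x5 descending:
          refund  refund_x5
customer                   
Omar         181        905
Kai           68        340

340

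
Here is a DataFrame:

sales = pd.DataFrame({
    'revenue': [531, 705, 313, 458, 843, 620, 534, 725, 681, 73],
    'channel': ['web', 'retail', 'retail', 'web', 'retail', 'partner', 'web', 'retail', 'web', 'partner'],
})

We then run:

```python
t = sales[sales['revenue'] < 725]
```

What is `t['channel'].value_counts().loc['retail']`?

filter rows where revenue < 725:
   revenue  channel
0      531      web
1      705   retail
2      313   retail
3      458      web
5      620  partner
6      534      web
8      681      web
9       73  partner
value_counts of channel:
channel
web        4
retail     2
partner    2
Name: count, dtype: int64
So loc['retail'] = 2.

2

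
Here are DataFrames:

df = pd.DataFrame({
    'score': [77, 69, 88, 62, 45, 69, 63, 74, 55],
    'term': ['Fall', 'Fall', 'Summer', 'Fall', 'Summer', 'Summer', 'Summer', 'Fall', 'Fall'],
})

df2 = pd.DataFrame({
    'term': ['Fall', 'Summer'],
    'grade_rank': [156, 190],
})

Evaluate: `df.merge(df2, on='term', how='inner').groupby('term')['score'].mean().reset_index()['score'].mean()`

merge on 'term' (how='inner') → 9 rows:
   score    term  grade_rank
0     77    Fall         156
1     69    Fall         156
2     88  Summer         190
3     62    Fall         156
4     45  Summer         190
5     69  Summer         190
6     63  Summer         190
7     74    Fall         156
8     55    Fall         156
group by term, mean of score:
term
Fall      67.40
Summer    66.25
Name: score, dtype: float64
reset_index():
     term  score
0    Fall  67.40
1  Summer  66.25
mean of column 'score' → 66.825

66.825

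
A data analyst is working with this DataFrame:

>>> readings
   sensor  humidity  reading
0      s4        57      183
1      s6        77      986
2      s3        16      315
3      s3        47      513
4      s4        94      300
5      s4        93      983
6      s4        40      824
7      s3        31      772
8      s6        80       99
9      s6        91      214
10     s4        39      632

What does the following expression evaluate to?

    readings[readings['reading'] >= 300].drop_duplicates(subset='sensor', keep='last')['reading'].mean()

filter rows where reading >= 300:
   sensor  humidity  reading
1      s6        77      986
2      s3        16      315
3      s3        47      513
4      s4        94      300
5      s4        93      983
6      s4        40      824
7      s3        31      772
10     s4        39      632
drop duplicate sensor (keep=last):
   sensor  humidity  reading
1      s6        77      986
7      s3        31      772
10     s4        39      632
Hence 796.666666667.

796.666666667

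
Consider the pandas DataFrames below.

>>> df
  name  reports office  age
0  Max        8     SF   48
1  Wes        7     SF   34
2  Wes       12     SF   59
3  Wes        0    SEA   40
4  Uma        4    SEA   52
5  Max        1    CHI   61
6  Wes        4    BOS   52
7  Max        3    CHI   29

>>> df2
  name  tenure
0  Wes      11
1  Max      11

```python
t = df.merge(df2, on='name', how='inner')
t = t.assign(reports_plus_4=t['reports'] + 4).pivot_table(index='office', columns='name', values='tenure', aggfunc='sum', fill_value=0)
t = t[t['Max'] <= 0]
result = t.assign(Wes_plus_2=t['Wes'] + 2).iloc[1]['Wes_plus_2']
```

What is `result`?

13

merge on 'name' (how='inner') → 7 rows:
  name  reports office  age  tenure
0  Max        8     SF   48      11
1  Wes        7     SF   34      11
2  Wes       12     SF   59      11
3  Wes        0    SEA   40      11
4  Max        1    CHI   61      11
5  Wes        4    BOS   52      11
6  Max        3    CHI   29      11
add column reports_plus_4 = t['reports'] + 4:
  name  reports office  age  tenure  reports_plus_4
0  Max        8     SF   48      11              12
1  Wes        7     SF   34      11              11
2  Wes       12     SF   59      11              16
3  Wes        0    SEA   40      11               4
4  Max        1    CHI   61      11               5
5  Wes        4    BOS   52      11               8
6  Max        3    CHI   29      11               7
pivot: rows=office, cols=name, sum(tenure):
name    Max  Wes
office          
BOS       0   11
CHI      22    0
SEA       0   11
SF       11   22
filter rows where Max <= 0:
name    Max  Wes
office          
BOS       0   11
SEA       0   11
add column Wes_plus_2 = t['Wes'] + 2:
name    Max  Wes  Wes_plus_2
office                      
BOS       0   11          13
SEA       0   11          13
Finally, value at position 1, column 'Wes_plus_2' = 13.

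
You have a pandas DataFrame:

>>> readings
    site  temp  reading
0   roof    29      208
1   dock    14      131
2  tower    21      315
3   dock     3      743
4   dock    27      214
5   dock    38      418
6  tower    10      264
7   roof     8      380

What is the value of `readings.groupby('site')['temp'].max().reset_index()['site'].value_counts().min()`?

group by site, max of temp:
site
dock     38
roof     29
tower    21
Name: temp, dtype: int64
reset_index():
    site  temp
0   dock    38
1   roof    29
2  tower    21
value_counts of site:
site
dock     1
roof     1
tower    1
Name: count, dtype: int64
min of the resulting series → 1

1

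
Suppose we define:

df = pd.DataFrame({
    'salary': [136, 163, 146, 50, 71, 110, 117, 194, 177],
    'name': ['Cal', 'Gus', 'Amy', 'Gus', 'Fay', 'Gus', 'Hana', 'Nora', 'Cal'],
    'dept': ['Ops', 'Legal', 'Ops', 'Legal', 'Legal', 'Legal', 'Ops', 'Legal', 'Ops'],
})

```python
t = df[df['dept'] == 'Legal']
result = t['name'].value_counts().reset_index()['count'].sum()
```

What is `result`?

filter rows where dept == 'Legal':
   salary  name   dept
1     163   Gus  Legal
3      50   Gus  Legal
4      71   Fay  Legal
5     110   Gus  Legal
7     194  Nora  Legal
value_counts of name:
name
Gus     3
Fay     1
Nora    1
Name: count, dtype: int64
reset_index():
   name  count
0   Gus      3
1   Fay      1
2  Nora      1
The sum of column 'count' is 5.

5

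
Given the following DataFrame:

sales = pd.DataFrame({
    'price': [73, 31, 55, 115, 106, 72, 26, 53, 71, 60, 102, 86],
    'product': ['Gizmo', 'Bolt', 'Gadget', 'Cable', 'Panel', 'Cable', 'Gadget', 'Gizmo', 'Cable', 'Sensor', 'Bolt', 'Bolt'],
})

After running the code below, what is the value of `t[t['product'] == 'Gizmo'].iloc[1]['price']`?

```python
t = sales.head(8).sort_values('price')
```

take first 8 rows:
   price product
0     73   Gizmo
1     31    Bolt
2     55  Gadget
3    115   Cable
4    106   Panel
5     72   Cable
6     26  Gadget
7     53   Gizmo
sort by price:
   price product
6     26  Gadget
1     31    Bolt
7     53   Gizmo
2     55  Gadget
5     72   Cable
0     73   Gizmo
4    106   Panel
3    115   Cable
filter rows where product == 'Gizmo':
   price product
7     53   Gizmo
0     73   Gizmo

73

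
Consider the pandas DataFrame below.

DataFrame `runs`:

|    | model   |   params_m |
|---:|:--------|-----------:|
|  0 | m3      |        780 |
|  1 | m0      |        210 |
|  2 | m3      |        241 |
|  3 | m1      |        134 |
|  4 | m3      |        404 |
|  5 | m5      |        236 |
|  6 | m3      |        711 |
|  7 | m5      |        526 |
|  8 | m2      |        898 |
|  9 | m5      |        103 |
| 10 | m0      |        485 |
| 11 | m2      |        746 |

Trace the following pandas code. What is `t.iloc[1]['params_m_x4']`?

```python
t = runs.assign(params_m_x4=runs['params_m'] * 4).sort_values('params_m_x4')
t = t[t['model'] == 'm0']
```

add column params_m_x4 = runs['params_m'] * 4:
   model  params_m  params_m_x4
0     m3       780         3120
1     m0       210          840
2     m3       241          964
3     m1       134          536
4     m3       404         1616
5     m5       236          944
6     m3       711         2844
7     m5       526         2104
8     m2       898         3592
9     m5       103          412
10    m0       485         1940
11    m2       746         2984
sort by params_m_x4:
   model  params_m  params_m_x4
9     m5       103          412
3     m1       134          536
1     m0       210          840
5     m5       236          944
2     m3       241          964
4     m3       404         1616
10    m0       485         1940
7     m5       526         2104
6     m3       711         2844
11    m2       746         2984
0     m3       780         3120
8     m2       898         3592
filter rows where model == 'm0':
   model  params_m  params_m_x4
1     m0       210          840
10    m0       485         1940

1940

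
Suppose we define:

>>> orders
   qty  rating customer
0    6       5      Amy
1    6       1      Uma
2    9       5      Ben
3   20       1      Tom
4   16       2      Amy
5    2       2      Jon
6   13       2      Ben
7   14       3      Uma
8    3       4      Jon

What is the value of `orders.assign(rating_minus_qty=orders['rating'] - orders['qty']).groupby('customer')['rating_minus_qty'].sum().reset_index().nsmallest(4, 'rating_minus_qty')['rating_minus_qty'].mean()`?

-16.25

add column rating_minus_qty = orders['rating'] - orders['qty']:
   qty  rating customer  rating_minus_qty
0    6       5      Amy                -1
1    6       1      Uma                -5
2    9       5      Ben                -4
3   20       1      Tom               -19
4   16       2      Amy               -14
5    2       2      Jon                 0
6   13       2      Ben               -11
7   14       3      Uma               -11
8    3       4      Jon                 1
group by customer, sum of rating_minus_qty:
customer
Amy   -15
Ben   -15
Jon     1
Tom   -19
Uma   -16
Name: rating_minus_qty, dtype: int64
reset_index():
  customer  rating_minus_qty
0      Amy               -15
1      Ben               -15
2      Jon                 1
3      Tom               -19
4      Uma               -16
take 4 rows with smallest rating_minus_qty:
  customer  rating_minus_qty
3      Tom               -19
4      Uma               -16
0      Amy               -15
1      Ben               -15
Hence -16.25.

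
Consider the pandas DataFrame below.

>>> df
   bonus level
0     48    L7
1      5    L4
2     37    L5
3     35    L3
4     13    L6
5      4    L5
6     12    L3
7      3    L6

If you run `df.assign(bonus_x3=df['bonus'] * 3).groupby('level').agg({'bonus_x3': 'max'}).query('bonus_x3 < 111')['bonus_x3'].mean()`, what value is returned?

53.0

add column bonus_x3 = df['bonus'] * 3:
   bonus level  bonus_x3
0     48    L7       144
1      5    L4        15
2     37    L5       111
3     35    L3       105
4     13    L6        39
5      4    L5        12
6     12    L3        36
7      3    L6         9
group by level, max of bonus_x3:
       bonus_x3
level          
L3          105
L4           15
L5          111
L6           39
L7          144
filter rows where bonus_x3 < 111:
       bonus_x3
level          
L3          105
L4           15
L6           39
Finally, mean of column 'bonus_x3' = 53.0.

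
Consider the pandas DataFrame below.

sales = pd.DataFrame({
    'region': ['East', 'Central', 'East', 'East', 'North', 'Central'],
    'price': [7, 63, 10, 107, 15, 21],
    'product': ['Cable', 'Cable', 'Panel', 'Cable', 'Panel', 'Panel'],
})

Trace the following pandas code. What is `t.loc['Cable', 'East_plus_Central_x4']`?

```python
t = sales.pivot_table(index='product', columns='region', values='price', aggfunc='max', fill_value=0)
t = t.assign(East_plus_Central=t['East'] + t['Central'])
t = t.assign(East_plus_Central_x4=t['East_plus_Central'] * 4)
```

680

pivot: rows=product, cols=region, max(price):
region   Central  East  North
product                      
Cable         63   107      0
Panel         21    10     15
add column East_plus_Central = t['East'] + t['Central']:
region   Central  East  North  East_plus_Central
product                                         
Cable         63   107      0                170
Panel         21    10     15                 31
add column East_plus_Central_x4 = t['East_plus_Central'] * 4:
region   Central  East  North  East_plus_Central  East_plus_Central_x4
product                                                               
Cable         63   107      0                170                   680
Panel         21    10     15                 31                   124
Taking the value at row 'Cable', column 'East_plus_Central_x4' gives 680.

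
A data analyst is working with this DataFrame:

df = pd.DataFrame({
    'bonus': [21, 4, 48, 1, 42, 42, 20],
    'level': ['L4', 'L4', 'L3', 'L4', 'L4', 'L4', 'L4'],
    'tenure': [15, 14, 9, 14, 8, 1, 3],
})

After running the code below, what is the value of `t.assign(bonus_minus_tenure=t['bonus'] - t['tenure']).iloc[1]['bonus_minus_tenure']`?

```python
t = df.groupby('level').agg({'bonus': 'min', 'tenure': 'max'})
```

-14

group by level: min(bonus), max(tenure):
       bonus  tenure
level               
L3        48       9
L4         1      15
add column bonus_minus_tenure = t['bonus'] - t['tenure']:
       bonus  tenure  bonus_minus_tenure
level                                   
L3        48       9                  39
L4         1      15                 -14
Finally, value at position 1, column 'bonus_minus_tenure' = -14.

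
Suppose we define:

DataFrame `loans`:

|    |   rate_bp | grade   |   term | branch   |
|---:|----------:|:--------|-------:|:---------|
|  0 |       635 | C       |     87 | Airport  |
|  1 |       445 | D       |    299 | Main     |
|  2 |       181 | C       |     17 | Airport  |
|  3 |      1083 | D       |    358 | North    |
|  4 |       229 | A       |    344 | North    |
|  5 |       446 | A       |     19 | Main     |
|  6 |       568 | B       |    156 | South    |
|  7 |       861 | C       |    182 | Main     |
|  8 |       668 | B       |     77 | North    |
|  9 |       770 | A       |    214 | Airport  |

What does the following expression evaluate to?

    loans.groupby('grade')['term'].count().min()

group by grade, count of term:
grade
A    3
B    2
C    3
D    2
Name: term, dtype: int64

2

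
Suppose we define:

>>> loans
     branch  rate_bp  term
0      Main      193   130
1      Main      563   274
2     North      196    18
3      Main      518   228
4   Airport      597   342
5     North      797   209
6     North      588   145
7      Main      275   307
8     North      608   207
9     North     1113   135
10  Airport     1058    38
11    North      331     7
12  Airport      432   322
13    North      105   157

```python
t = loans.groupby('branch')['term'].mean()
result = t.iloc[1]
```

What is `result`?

group by branch, mean of term:
branch
Airport    234.000000
Main       234.750000
North      125.428571
Name: term, dtype: float64

234.75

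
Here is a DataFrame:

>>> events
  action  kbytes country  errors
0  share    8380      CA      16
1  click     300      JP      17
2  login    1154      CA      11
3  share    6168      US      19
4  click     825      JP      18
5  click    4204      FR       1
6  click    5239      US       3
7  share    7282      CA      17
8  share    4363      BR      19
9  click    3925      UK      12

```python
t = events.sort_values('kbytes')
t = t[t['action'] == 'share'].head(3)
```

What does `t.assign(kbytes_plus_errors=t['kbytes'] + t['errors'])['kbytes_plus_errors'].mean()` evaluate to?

sort by kbytes:
  action  kbytes country  errors
1  click     300      JP      17
4  click     825      JP      18
2  login    1154      CA      11
9  click    3925      UK      12
5  click    4204      FR       1
8  share    4363      BR      19
6  click    5239      US       3
3  share    6168      US      19
7  share    7282      CA      17
0  share    8380      CA      16
filter rows where action == 'share':
  action  kbytes country  errors
8  share    4363      BR      19
3  share    6168      US      19
7  share    7282      CA      17
0  share    8380      CA      16
take first 3 rows:
  action  kbytes country  errors
8  share    4363      BR      19
3  share    6168      US      19
7  share    7282      CA      17
add column kbytes_plus_errors = t['kbytes'] + t['errors']:
  action  kbytes country  errors  kbytes_plus_errors
8  share    4363      BR      19                4382
3  share    6168      US      19                6187
7  share    7282      CA      17                7299
So mean() = 5956.0.

5956.0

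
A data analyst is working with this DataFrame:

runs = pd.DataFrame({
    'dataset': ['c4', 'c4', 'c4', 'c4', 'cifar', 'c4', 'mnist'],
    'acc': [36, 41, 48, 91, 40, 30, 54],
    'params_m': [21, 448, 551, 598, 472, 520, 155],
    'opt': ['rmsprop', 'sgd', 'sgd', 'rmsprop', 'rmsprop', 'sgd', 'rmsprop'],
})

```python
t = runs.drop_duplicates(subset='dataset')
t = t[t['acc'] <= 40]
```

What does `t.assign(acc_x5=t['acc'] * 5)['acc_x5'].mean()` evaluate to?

190.0

drop duplicate dataset (keep=first):
  dataset  acc  params_m      opt
0      c4   36        21  rmsprop
4   cifar   40       472  rmsprop
6   mnist   54       155  rmsprop
filter rows where acc <= 40:
  dataset  acc  params_m      opt
0      c4   36        21  rmsprop
4   cifar   40       472  rmsprop
add column acc_x5 = t['acc'] * 5:
  dataset  acc  params_m      opt  acc_x5
0      c4   36        21  rmsprop     180
4   cifar   40       472  rmsprop     200
Then the mean of column 'acc_x5': 190.0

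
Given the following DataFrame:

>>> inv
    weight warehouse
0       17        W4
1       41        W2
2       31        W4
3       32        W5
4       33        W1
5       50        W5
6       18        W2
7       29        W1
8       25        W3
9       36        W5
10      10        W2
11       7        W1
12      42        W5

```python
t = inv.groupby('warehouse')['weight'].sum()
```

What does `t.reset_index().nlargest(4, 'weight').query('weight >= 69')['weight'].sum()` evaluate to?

group by warehouse, sum of weight:
warehouse
W1     69
W2     69
W3     25
W4     48
W5    160
Name: weight, dtype: int64
reset_index():
  warehouse  weight
0        W1      69
1        W2      69
2        W3      25
3        W4      48
4        W5     160
take 4 rows with largest weight:
  warehouse  weight
4        W5     160
0        W1      69
1        W2      69
3        W4      48
filter rows where weight >= 69:
  warehouse  weight
4        W5     160
0        W1      69
1        W2      69
So sum() = 298.

298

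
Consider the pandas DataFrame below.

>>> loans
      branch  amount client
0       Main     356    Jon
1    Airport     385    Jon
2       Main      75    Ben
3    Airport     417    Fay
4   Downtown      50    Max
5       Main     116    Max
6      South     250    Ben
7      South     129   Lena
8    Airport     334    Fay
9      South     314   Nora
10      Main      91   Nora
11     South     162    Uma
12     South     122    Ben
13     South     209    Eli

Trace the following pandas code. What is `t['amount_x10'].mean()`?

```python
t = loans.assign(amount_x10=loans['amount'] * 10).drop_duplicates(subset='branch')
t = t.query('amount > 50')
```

add column amount_x10 = loans['amount'] * 10:
      branch  amount client  amount_x10
0       Main     356    Jon        3560
1    Airport     385    Jon        3850
2       Main      75    Ben         750
3    Airport     417    Fay        4170
4   Downtown      50    Max         500
5       Main     116    Max        1160
6      South     250    Ben        2500
7      South     129   Lena        1290
8    Airport     334    Fay        3340
9      South     314   Nora        3140
10      Main      91   Nora         910
11     South     162    Uma        1620
12     South     122    Ben        1220
13     South     209    Eli        2090
drop duplicate branch (keep=first):
     branch  amount client  amount_x10
0      Main     356    Jon        3560
1   Airport     385    Jon        3850
4  Downtown      50    Max         500
6     South     250    Ben        2500
filter rows where amount > 50:
    branch  amount client  amount_x10
0     Main     356    Jon        3560
1  Airport     385    Jon        3850
6    South     250    Ben        2500
Reading off the mean of column 'amount_x10', we get 3303.33333333.

3303.33333333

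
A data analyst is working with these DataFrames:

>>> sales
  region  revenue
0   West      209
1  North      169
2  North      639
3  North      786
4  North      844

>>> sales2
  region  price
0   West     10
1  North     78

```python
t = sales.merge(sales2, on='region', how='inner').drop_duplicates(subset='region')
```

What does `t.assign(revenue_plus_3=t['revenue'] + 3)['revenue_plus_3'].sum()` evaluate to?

merge on 'region' (how='inner') → 5 rows:
  region  revenue  price
0   West      209     10
1  North      169     78
2  North      639     78
3  North      786     78
4  North      844     78
drop duplicate region (keep=first):
  region  revenue  price
0   West      209     10
1  North      169     78
add column revenue_plus_3 = t['revenue'] + 3:
  region  revenue  price  revenue_plus_3
0   West      209     10             212
1  North      169     78             172
Hence 384.

384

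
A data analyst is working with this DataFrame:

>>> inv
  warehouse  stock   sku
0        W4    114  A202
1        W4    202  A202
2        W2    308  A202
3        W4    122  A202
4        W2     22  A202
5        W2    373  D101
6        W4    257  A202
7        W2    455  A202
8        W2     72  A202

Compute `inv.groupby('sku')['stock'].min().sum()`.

group by sku, min of stock:
sku
A202     22
D101    373
Name: stock, dtype: int64

395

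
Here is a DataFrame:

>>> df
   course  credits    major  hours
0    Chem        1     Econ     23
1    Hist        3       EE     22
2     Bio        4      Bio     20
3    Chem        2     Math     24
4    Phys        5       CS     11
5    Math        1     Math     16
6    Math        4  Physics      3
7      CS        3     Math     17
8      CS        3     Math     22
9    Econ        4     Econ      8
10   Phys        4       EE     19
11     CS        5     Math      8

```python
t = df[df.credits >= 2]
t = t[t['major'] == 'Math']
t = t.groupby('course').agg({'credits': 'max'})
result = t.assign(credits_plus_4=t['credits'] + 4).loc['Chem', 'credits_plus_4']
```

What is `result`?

6

filter rows where credits >= 2:
   course  credits    major  hours
1    Hist        3       EE     22
2     Bio        4      Bio     20
3    Chem        2     Math     24
4    Phys        5       CS     11
6    Math        4  Physics      3
7      CS        3     Math     17
8      CS        3     Math     22
9    Econ        4     Econ      8
10   Phys        4       EE     19
11     CS        5     Math      8
filter rows where major == 'Math':
   course  credits major  hours
3    Chem        2  Math     24
7      CS        3  Math     17
8      CS        3  Math     22
11     CS        5  Math      8
group by course, max of credits:
        credits
course         
CS            5
Chem          2
add column credits_plus_4 = t['credits'] + 4:
        credits  credits_plus_4
course                         
CS            5               9
Chem          2               6
Reading off the value at row 'Chem', column 'credits_plus_4', we get 6.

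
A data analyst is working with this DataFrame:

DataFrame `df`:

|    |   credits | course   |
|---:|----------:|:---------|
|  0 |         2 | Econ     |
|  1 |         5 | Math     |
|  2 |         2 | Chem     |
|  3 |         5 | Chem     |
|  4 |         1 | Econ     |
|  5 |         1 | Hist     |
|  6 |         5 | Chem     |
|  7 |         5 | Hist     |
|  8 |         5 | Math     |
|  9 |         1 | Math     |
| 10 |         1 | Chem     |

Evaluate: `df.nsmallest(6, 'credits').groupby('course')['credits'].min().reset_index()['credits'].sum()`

4

take 6 rows with smallest credits:
    credits course
4         1   Econ
5         1   Hist
9         1   Math
10        1   Chem
0         2   Econ
2         2   Chem
group by course, min of credits:
course
Chem    1
Econ    1
Hist    1
Math    1
Name: credits, dtype: int64
reset_index():
  course  credits
0   Chem        1
1   Econ        1
2   Hist        1
3   Math        1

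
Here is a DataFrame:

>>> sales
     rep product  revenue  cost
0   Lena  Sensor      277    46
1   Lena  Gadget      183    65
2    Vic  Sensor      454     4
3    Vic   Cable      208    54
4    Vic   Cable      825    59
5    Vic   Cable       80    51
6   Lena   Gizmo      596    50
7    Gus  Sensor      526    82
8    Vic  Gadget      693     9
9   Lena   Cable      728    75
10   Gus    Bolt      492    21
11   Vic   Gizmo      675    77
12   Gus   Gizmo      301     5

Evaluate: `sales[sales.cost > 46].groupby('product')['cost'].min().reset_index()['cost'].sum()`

248

filter rows where cost > 46:
     rep product  revenue  cost
1   Lena  Gadget      183    65
3    Vic   Cable      208    54
4    Vic   Cable      825    59
5    Vic   Cable       80    51
6   Lena   Gizmo      596    50
7    Gus  Sensor      526    82
9   Lena   Cable      728    75
11   Vic   Gizmo      675    77
group by product, min of cost:
product
Cable     51
Gadget    65
Gizmo     50
Sensor    82
Name: cost, dtype: int64
reset_index():
  product  cost
0   Cable    51
1  Gadget    65
2   Gizmo    50
3  Sensor    82
Taking the sum of column 'cost' gives 248.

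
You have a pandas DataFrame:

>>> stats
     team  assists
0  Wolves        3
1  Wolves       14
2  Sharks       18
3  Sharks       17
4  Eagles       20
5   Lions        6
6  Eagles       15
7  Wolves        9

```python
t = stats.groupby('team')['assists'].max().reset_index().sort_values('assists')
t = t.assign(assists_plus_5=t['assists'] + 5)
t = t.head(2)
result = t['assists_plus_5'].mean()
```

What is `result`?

group by team, max of assists:
team
Eagles    20
Lions      6
Sharks    18
Wolves    14
Name: assists, dtype: int64
reset_index():
     team  assists
0  Eagles       20
1   Lions        6
2  Sharks       18
3  Wolves       14
sort by assists:
     team  assists
1   Lions        6
3  Wolves       14
2  Sharks       18
0  Eagles       20
add column assists_plus_5 = t['assists'] + 5:
     team  assists  assists_plus_5
1   Lions        6              11
3  Wolves       14              19
2  Sharks       18              23
0  Eagles       20              25
take first 2 rows:
     team  assists  assists_plus_5
1   Lions        6              11
3  Wolves       14              19
mean of column 'assists_plus_5' → 15.0

15.0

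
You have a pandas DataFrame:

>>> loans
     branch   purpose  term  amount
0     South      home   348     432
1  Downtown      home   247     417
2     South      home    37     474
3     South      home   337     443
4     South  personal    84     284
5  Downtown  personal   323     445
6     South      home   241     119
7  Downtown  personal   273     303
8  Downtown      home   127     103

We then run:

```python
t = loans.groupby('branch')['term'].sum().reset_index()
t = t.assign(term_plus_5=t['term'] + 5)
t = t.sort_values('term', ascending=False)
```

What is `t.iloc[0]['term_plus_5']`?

1052

group by branch, sum of term:
branch
Downtown     970
South       1047
Name: term, dtype: int64
reset_index():
     branch  term
0  Downtown   970
1     South  1047
add column term_plus_5 = t['term'] + 5:
     branch  term  term_plus_5
0  Downtown   970          975
1     South  1047         1052
sort by term descending:
     branch  term  term_plus_5
1     South  1047         1052
0  Downtown   970          975
Taking the value at position 0, column 'term_plus_5' gives 1052.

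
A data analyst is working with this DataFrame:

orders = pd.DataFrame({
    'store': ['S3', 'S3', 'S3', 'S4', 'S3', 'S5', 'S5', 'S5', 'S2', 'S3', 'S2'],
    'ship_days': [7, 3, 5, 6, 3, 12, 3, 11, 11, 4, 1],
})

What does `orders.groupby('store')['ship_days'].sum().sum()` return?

66

group by store, sum of ship_days:
store
S2    12
S3    22
S4     6
S5    26
Name: ship_days, dtype: int64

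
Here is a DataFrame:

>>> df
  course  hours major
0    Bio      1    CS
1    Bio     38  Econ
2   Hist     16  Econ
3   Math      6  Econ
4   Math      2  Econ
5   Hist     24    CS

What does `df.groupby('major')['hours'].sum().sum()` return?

87

group by major, sum of hours:
major
CS      25
Econ    62
Name: hours, dtype: int64
So sum() = 87.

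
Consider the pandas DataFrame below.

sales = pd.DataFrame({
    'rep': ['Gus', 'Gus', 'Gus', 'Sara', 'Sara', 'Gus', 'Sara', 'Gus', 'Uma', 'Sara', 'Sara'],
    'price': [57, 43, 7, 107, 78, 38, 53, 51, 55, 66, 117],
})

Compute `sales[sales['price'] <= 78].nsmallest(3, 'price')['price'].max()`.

filter rows where price <= 78:
    rep  price
0   Gus     57
1   Gus     43
2   Gus      7
4  Sara     78
5   Gus     38
6  Sara     53
7   Gus     51
8   Uma     55
9  Sara     66
take 3 rows with smallest price:
   rep  price
2  Gus      7
5  Gus     38
1  Gus     43

43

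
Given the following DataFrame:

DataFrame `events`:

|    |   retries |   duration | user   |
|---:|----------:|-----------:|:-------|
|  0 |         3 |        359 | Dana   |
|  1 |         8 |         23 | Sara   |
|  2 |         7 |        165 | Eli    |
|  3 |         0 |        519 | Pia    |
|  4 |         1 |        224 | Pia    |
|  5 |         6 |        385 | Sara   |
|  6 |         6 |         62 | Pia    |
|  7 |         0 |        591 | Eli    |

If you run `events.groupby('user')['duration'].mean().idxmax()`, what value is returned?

group by user, mean of duration:
user
Dana    359.000000
Eli     378.000000
Pia     268.333333
Sara    204.000000
Name: duration, dtype: float64

Eli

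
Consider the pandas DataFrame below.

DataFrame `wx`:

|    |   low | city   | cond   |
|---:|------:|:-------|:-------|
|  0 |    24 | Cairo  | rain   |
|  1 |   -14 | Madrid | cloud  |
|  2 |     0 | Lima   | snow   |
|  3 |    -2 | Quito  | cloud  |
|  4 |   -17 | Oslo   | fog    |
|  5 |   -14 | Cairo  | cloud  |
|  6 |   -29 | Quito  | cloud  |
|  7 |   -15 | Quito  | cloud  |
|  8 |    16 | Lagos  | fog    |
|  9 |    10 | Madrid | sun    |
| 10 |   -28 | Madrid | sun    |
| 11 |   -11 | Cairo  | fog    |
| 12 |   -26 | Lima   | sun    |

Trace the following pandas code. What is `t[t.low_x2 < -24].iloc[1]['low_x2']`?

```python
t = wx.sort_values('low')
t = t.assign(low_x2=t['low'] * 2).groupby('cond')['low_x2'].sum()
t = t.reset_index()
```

sort by low:
    low    city   cond
6   -29   Quito  cloud
10  -28  Madrid    sun
12  -26    Lima    sun
4   -17    Oslo    fog
7   -15   Quito  cloud
1   -14  Madrid  cloud
5   -14   Cairo  cloud
11  -11   Cairo    fog
3    -2   Quito  cloud
2     0    Lima   snow
9    10  Madrid    sun
8    16   Lagos    fog
0    24   Cairo   rain
add column low_x2 = t['low'] * 2:
    low    city   cond  low_x2
6   -29   Quito  cloud     -58
10  -28  Madrid    sun     -56
12  -26    Lima    sun     -52
4   -17    Oslo    fog     -34
7   -15   Quito  cloud     -30
1   -14  Madrid  cloud     -28
5   -14   Cairo  cloud     -28
11  -11   Cairo    fog     -22
3    -2   Quito  cloud      -4
2     0    Lima   snow       0
9    10  Madrid    sun      20
8    16   Lagos    fog      32
0    24   Cairo   rain      48
group by cond, sum of low_x2:
cond
cloud   -148
fog      -24
rain      48
snow       0
sun      -88
Name: low_x2, dtype: int64
reset_index():
    cond  low_x2
0  cloud    -148
1    fog     -24
2   rain      48
3   snow       0
4    sun     -88
filter rows where low_x2 < -24:
    cond  low_x2
0  cloud    -148
4    sun     -88
value at position 1, column 'low_x2' → -88

-88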